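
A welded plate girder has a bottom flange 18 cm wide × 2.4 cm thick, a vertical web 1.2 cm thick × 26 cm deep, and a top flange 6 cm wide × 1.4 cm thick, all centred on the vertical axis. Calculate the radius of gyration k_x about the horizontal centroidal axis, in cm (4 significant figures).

Break the section into simple shapes (no overlaps), measuring from the bottom-left corner of the bounding box.
Bottom plate: 18 × 2.4, A = 43.2 cm², y = 1.2 cm, Ī = 20.736 cm⁴.
Web plate: 1.2 × 26, A = 31.2 cm², y = 15.4 cm, Ī = 1757.6 cm⁴.
Top plate: 6 × 1.4, A = 8.4 cm², y = 29.1 cm, Ī = 1.372 cm⁴.
Centroid: ȳ = ΣA·y / ΣA = 9.38116 cm.
Transfer each piece to the horizontal centroidal axis using Ī + A·d² with d = y − 9.38116:
  bottom plate: d = -8.18116 cm → contributes +2912.17 cm⁴
  web plate: d = 6.01884 cm → contributes +2887.86 cm⁴
  top plate: d = 19.7188 cm → contributes +3267.57 cm⁴
Total I = 9067.6 cm⁴.
Radius of gyration: k = √(I/A) = √(9067.6 / 82.8) = 10.4648 cm.

k_x ≈ 10.46 cm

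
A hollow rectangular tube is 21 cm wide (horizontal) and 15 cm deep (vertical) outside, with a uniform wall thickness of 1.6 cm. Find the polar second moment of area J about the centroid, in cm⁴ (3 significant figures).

J ≈ 9500 cm⁴

Split into non-overlapping primitives; take the origin at the lower-left of the bounding box.
Outer rectangle: 21 × 15, A = 315 cm², y = 7.5 cm, Ī = 5906.3 cm⁴.
Inner void (subtracted): 17.8 × 11.8, A = 210.04 cm², y = 7.5 cm, Ī = 2437.2 cm⁴.
By symmetry the centroid is at mid-height, ȳ = 7.5 cm.
All pieces are centred on the centroidal x-axis, so I = ΣĪ (holes subtracted) = 3469.1 cm⁴.
Repeating about the centroidal y-axis gives I_y = 6030.5 cm⁴.
Polar second moment: J = I_x + I_y = 9499.6 cm⁴.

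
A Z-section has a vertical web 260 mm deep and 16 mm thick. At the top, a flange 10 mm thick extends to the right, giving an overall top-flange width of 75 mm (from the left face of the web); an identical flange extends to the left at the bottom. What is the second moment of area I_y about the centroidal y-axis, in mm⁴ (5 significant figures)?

I_y ≈ 2.0904 × 10⁶ mm⁴

Break the section into simple shapes (no overlaps), measuring from the bottom-left corner of the bounding box.
Web: 16 × 260, A = 4 160 mm², x = 67 mm, Ī = 88746.67 mm⁴.
Top flange (beyond web): 59 × 10, A = 590 mm², x = 104.5 mm, Ī = 171149.2 mm⁴.
Bottom flange (beyond web): 59 × 10, A = 590 mm², x = 29.5 mm, Ī = 171149.2 mm⁴.
Centroid: x̄ = ΣA·x / ΣA = 67 mm.
Transfer each piece to the centroidal y-axis using Ī + A·d² with d = x − 67:
  web: d = 0 mm → contributes +88746.67 mm⁴
  top flange (beyond web): d = 37.5 mm → contributes +1 000 837 mm⁴
  bottom flange (beyond web): d = -37.5 mm → contributes +1 000 837 mm⁴
Total I = 2 090 420 mm⁴.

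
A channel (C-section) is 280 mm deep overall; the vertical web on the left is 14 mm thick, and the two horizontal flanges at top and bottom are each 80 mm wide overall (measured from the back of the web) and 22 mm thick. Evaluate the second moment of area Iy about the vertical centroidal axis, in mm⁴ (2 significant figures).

Treat the section as a set of non-overlapping primitives; coordinates are from the bounding-box lower-left.
Web: 14 × 280, A = 3 920 mm², x = 7 mm, Ī = 64 027 mm⁴.
Top flange (beyond web): 66 × 22, A = 1 452 mm², x = 47 mm, Ī = 527 076 mm⁴.
Bottom flange (beyond web): 66 × 22, A = 1 452 mm², x = 47 mm, Ī = 527 076 mm⁴.
Centroid: x̄ = ΣA·x / ΣA = 24.02 mm.
Transfer each piece to the vertical centroidal axis using Ī + A·d² with d = x − 24.02:
  web: d = -17.02 mm → contributes +1 199 877 mm⁴
  top flange (beyond web): d = 22.98 mm → contributes +1 293 697 mm⁴
  bottom flange (beyond web): d = 22.98 mm → contributes +1 293 697 mm⁴
Total I = 3 787 271 mm⁴.

Iy ≈ 3.8 × 10⁶ mm⁴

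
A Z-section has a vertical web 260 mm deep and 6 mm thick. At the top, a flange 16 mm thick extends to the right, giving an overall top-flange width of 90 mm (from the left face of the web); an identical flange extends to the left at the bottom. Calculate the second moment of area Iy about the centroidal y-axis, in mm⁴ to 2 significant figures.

Break the section into simple shapes (no overlaps), measuring from the bottom-left corner of the bounding box.
Web: 6 × 260, A = 1 560 mm², x = 87 mm, Ī = 4 680 mm⁴.
Top flange (beyond web): 84 × 16, A = 1 344 mm², x = 132 mm, Ī = 790 272 mm⁴.
Bottom flange (beyond web): 84 × 16, A = 1 344 mm², x = 42 mm, Ī = 790 272 mm⁴.
Centroid: x̄ = ΣA·x / ΣA = 87 mm.
Transfer each piece to the centroidal y-axis using Ī + A·d² with d = x − 87:
  web: d = 0 mm → contributes +4 680 mm⁴
  top flange (beyond web): d = 45 mm → contributes +3 511 872 mm⁴
  bottom flange (beyond web): d = -45 mm → contributes +3 511 872 mm⁴
Total I = 7 028 424 mm⁴.

Iy ≈ 7.0 × 10⁶ mm⁴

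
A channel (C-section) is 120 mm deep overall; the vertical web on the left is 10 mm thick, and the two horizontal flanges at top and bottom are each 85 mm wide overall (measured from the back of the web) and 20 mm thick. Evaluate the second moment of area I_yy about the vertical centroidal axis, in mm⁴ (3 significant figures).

Break the section into simple shapes (no overlaps), measuring from the bottom-left corner of the bounding box.
Web: 10 × 120, A = 1 200 mm², x = 5 mm, Ī = 10 000 mm⁴.
Top flange (beyond web): 75 × 20, A = 1 500 mm², x = 47.5 mm, Ī = 703 125 mm⁴.
Bottom flange (beyond web): 75 × 20, A = 1 500 mm², x = 47.5 mm, Ī = 703 125 mm⁴.
Centroid: x̄ = ΣA·x / ΣA = 35.357 mm.
Transfer each piece to the vertical centroidal axis using Ī + A·d² with d = x − 35.357:
  web: d = -30.357 mm → contributes +1 115 867 mm⁴
  top flange (beyond web): d = 12.143 mm → contributes +924 298 mm⁴
  bottom flange (beyond web): d = 12.143 mm → contributes +924 298 mm⁴
Total I = 2 964 464 mm⁴.

I_yy ≈ 2.96 × 10⁶ mm⁴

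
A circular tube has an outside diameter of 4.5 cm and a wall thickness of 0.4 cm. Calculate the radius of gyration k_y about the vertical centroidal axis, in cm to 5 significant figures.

k_y ≈ 1.4565 cm

Split into non-overlapping primitives; take the origin at the lower-left of the bounding box.
Outer circle: ⌀4.5, A = 15.90431 cm², x = 2.25 cm, Ī = 20.1289 cm⁴.
Bore (subtracted): ⌀3.7, A = 10.7521 cm², x = 2.25 cm, Ī = 9.199766 cm⁴.
By symmetry the centroid is at mid-width, x̄ = 2.25 cm.
All pieces are centred on the vertical centroidal axis, so I = ΣĪ (holes subtracted) = 10.92913 cm⁴.
Radius of gyration: k = √(I/A) = √(10.92913 / 5.152212) = 1.456451 cm.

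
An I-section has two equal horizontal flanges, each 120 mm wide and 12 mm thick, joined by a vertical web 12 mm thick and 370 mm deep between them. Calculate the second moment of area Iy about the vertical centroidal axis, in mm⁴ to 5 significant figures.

Iy ≈ 3.5093 × 10⁶ mm⁴

Decompose the section into non-overlapping parts with the origin at the bottom-left of its bounding rectangle.
Bottom flange: 120 × 12, A = 1 440 mm², x = 60 mm, Ī = 1 728 000 mm⁴.
Web: 12 × 370, A = 4 440 mm², x = 60 mm, Ī = 53 280 mm⁴.
Top flange: 120 × 12, A = 1 440 mm², x = 60 mm, Ī = 1 728 000 mm⁴.
By symmetry the centroid is at mid-width, x̄ = 60 mm.
All pieces are centred on the vertical centroidal axis, so I = ΣĪ = 3 509 280 mm⁴.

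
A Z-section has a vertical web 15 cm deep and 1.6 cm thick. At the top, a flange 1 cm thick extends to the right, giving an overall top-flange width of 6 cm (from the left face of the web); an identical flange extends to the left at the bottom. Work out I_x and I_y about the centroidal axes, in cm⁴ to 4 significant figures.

Treat the section as a set of non-overlapping primitives; coordinates are from the bounding-box lower-left.
Web: 1.6 × 15, A = 24 cm², y = 7.5 cm, Ī = 450 cm⁴.
Top flange (beyond web): 4.4 × 1, A = 4.4 cm², y = 14.5 cm, Ī = 0.366667 cm⁴.
Bottom flange (beyond web): 4.4 × 1, A = 4.4 cm², y = 0.5 cm, Ī = 0.366667 cm⁴.
Centroid: ȳ = ΣA·y / ΣA = 7.5 cm.
Transfer each piece to the centroidal x-axis using Ī + A·d² with d = y − 7.5:
  web: d = 0 cm → contributes +450 cm⁴
  top flange (beyond web): d = 7 cm → contributes +215.967 cm⁴
  bottom flange (beyond web): d = -7 cm → contributes +215.967 cm⁴
Total I = 881.933 cm⁴.
For the y-axis: x̄ = 5.2 cm.
Repeating about the centroidal y-axis gives I_y = 98.5173 cm⁴.

I_x ≈ 881.9 cm⁴, I_y ≈ 98.52 cm⁴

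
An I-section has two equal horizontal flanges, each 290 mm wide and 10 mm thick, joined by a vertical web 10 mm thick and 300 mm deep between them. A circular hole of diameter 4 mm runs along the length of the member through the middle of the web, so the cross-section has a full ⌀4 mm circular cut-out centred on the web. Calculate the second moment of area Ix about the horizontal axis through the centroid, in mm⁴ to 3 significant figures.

Ix ≈ 1.62 × 10⁸ mm⁴

Break the section into simple shapes (no overlaps), measuring from the bottom-left corner of the bounding box.
Bottom flange: 290 × 10, A = 2 900 mm², y = 5 mm, Ī = 24 167 mm⁴.
Web: 10 × 300, A = 3 000 mm², y = 160 mm, Ī = 22 500 000 mm⁴.
Top flange: 290 × 10, A = 2 900 mm², y = 315 mm, Ī = 24 167 mm⁴.
Hole (subtracted): ⌀4, A = 12.566 mm², y = 160 mm, Ī = 12.566 mm⁴.
By symmetry the centroid is at mid-height, ȳ = 160 mm.
Transfer each piece to the horizontal axis through the centroid using Ī + A·d² with d = y − 160:
  bottom flange: d = -155 mm → contributes +69 696 667 mm⁴
  web: d = 0 mm → contributes +22 500 000 mm⁴
  top flange: d = 155 mm → contributes +69 696 667 mm⁴
  hole: d = 0 mm → contributes −12.566 mm⁴
Total I = 161 893 321 mm⁴.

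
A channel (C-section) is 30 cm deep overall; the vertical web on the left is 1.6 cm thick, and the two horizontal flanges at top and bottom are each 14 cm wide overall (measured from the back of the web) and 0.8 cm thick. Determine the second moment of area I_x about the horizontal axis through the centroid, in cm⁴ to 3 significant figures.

I_x ≈ 7830 cm⁴

Break the section into simple shapes (no overlaps), measuring from the bottom-left corner of the bounding box.
Web: 1.6 × 30, A = 48 cm², y = 15 cm, Ī = 3 600 cm⁴.
Top flange (beyond web): 12.4 × 0.8, A = 9.92 cm², y = 29.6 cm, Ī = 0.52907 cm⁴.
Bottom flange (beyond web): 12.4 × 0.8, A = 9.92 cm², y = 0.4 cm, Ī = 0.52907 cm⁴.
By symmetry the centroid is at mid-height, ȳ = 15 cm.
Transfer each piece to the horizontal axis through the centroid using Ī + A·d² with d = y − 15:
  web: d = 0 cm → contributes +3 600 cm⁴
  top flange (beyond web): d = 14.6 cm → contributes +2115.1 cm⁴
  bottom flange (beyond web): d = -14.6 cm → contributes +2115.1 cm⁴
Total I = 7830.2 cm⁴.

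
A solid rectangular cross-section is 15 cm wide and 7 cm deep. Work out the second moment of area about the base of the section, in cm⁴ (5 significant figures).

I_base ≈ 1715.0 cm⁴

The section: 15 × 7, A = 105 cm², y = 3.5 cm, Ī = 428.75 cm⁴.
Transfer it to the bottom edge using Ī + A·d² with d = y − 0:
  the section: d = 3.5 cm → contributes +1 715 cm⁴
Total I = 1 715 cm⁴.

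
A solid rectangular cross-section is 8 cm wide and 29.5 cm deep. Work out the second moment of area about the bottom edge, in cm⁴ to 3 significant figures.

The section: 8 × 29.5, A = 236 cm², y = 14.75 cm, Ī = 17 115 cm⁴.
Transfer it to a horizontal axis along the bottom face using Ī + A·d² with d = y − 0:
  the section: d = 14.75 cm → contributes +68 460 cm⁴
Total I = 68 460 cm⁴.

I_base ≈ 6.85 × 10⁴ cm⁴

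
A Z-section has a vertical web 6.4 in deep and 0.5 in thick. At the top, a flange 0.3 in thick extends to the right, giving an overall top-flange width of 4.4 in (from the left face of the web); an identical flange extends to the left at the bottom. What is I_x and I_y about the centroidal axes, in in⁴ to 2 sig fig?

Break the section into simple shapes (no overlaps), measuring from the bottom-left corner of the bounding box.
Web: 0.5 × 6.4, A = 3.2 in², y = 3.2 in, Ī = 10.92 in⁴.
Top flange (beyond web): 3.9 × 0.3, A = 1.17 in², y = 6.25 in, Ī = 0.008775 in⁴.
Bottom flange (beyond web): 3.9 × 0.3, A = 1.17 in², y = 0.15 in, Ī = 0.008775 in⁴.
Centroid: ȳ = ΣA·y / ΣA = 3.2 in.
Transfer each piece to the centroidal x-axis using Ī + A·d² with d = y − 3.2:
  web: d = 0 in → contributes +10.92 in⁴
  top flange (beyond web): d = 3.05 in → contributes +10.89 in⁴
  bottom flange (beyond web): d = -3.05 in → contributes +10.89 in⁴
Total I = 32.71 in⁴.
For the y-axis: x̄ = 4.15 in.
Repeating about the centroidal y-axis gives I_y = 14.36 in⁴.

I_x ≈ 33 in⁴, I_y ≈ 14 in⁴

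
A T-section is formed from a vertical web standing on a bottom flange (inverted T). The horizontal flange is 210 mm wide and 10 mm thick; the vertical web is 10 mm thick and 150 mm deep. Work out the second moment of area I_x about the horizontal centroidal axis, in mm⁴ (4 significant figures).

Break the section into simple shapes (no overlaps), measuring from the bottom-left corner of the bounding box.
Flange: 210 × 10, A = 2 100 mm², y = 5 mm, Ī = 17 500 mm⁴.
Web: 10 × 150, A = 1 500 mm², y = 85 mm, Ī = 2 812 500 mm⁴.
Centroid: ȳ = ΣA·y / ΣA = 38.3333 mm.
Transfer each piece to the horizontal centroidal axis using Ī + A·d² with d = y − 38.3333:
  flange: d = -33.3333 mm → contributes +2 350 833 mm⁴
  web: d = 46.6667 mm → contributes +6 079 167 mm⁴
Total I = 8 430 000 mm⁴.

I_x ≈ 8.430 × 10⁶ mm⁴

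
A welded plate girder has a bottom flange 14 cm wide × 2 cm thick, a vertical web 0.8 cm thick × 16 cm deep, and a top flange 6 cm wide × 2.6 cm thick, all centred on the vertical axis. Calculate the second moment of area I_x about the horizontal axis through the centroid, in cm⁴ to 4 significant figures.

Decompose the section into non-overlapping parts with the origin at the bottom-left of its bounding rectangle.
Bottom plate: 14 × 2, A = 28 cm², y = 1 cm, Ī = 9.33333 cm⁴.
Web plate: 0.8 × 16, A = 12.8 cm², y = 10 cm, Ī = 273.067 cm⁴.
Top plate: 6 × 2.6, A = 15.6 cm², y = 19.3 cm, Ī = 8.788 cm⁴.
Centroid: ȳ = ΣA·y / ΣA = 8.10426 cm.
Transfer each piece to the horizontal axis through the centroid using Ī + A·d² with d = y − 8.10426:
  bottom plate: d = -7.10426 cm → contributes +1422.51 cm⁴
  web plate: d = 1.89574 cm → contributes +319.068 cm⁴
  top plate: d = 11.1957 cm → contributes +1964.17 cm⁴
Total I = 3705.74 cm⁴.

I_x ≈ 3706 cm⁴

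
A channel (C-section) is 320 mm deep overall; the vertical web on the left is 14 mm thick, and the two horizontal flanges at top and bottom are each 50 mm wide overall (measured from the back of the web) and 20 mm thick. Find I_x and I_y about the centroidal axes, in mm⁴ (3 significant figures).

Split into non-overlapping primitives; take the origin at the lower-left of the bounding box.
Web: 14 × 320, A = 4 480 mm², y = 160 mm, Ī = 38 229 333 mm⁴.
Top flange (beyond web): 36 × 20, A = 720 mm², y = 310 mm, Ī = 24 000 mm⁴.
Bottom flange (beyond web): 36 × 20, A = 720 mm², y = 10 mm, Ī = 24 000 mm⁴.
By symmetry the centroid is at mid-height, ȳ = 160 mm.
Transfer each piece to the centroidal x-axis using Ī + A·d² with d = y − 160:
  web: d = 0 mm → contributes +38 229 333 mm⁴
  top flange (beyond web): d = 150 mm → contributes +16 224 000 mm⁴
  bottom flange (beyond web): d = -150 mm → contributes +16 224 000 mm⁴
Total I = 70 677 333 mm⁴.
For the y-axis: x̄ = 13.081 mm.
Repeating about the centroidal y-axis gives I_y = 909 774 mm⁴.

I_x ≈ 7.07 × 10⁷ mm⁴, I_y ≈ 9.10 × 10⁵ mm⁴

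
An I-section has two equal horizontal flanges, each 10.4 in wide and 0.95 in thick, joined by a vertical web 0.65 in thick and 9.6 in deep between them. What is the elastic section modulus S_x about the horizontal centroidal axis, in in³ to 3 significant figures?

Split into non-overlapping primitives; take the origin at the lower-left of the bounding box.
Bottom flange: 10.4 × 0.95, A = 9.88 in², y = 0.475 in, Ī = 0.74306 in⁴.
Web: 0.65 × 9.6, A = 6.24 in², y = 5.75 in, Ī = 47.923 in⁴.
Top flange: 10.4 × 0.95, A = 9.88 in², y = 11.025 in, Ī = 0.74306 in⁴.
By symmetry the centroid is at mid-height, ȳ = 5.75 in.
Transfer each piece to the horizontal centroidal axis using Ī + A·d² with d = y − 5.75:
  bottom flange: d = -5.275 in → contributes +275.66 in⁴
  web: d = 0 in → contributes +47.923 in⁴
  top flange: d = 5.275 in → contributes +275.66 in⁴
Total I = 599.24 in⁴.
Extreme fibre distance c = 5.75 in; S = I/c = 104.22 in³.

S_x ≈ 104 in³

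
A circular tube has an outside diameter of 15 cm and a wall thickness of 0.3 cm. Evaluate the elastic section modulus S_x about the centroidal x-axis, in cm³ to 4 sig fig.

Break the section into simple shapes (no overlaps), measuring from the bottom-left corner of the bounding box.
Outer circle: ⌀15, A = 176.715 cm², y = 7.5 cm, Ī = 2485.05 cm⁴.
Bore (subtracted): ⌀14.4, A = 162.86 cm², y = 7.5 cm, Ī = 2110.67 cm⁴.
By symmetry the centroid is at mid-height, ȳ = 7.5 cm.
All pieces are centred on the centroidal x-axis, so I = ΣĪ (holes subtracted) = 374.381 cm⁴.
Extreme fibre distance c = 7.5 cm; S = I/c = 49.9175 cm³.

S_x ≈ 49.92 cm³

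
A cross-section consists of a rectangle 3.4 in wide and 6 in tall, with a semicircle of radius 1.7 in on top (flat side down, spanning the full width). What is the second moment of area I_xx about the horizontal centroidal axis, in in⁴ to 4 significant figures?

I_xx ≈ 113.5 in⁴

Decompose the section into non-overlapping parts with the origin at the bottom-left of its bounding rectangle.
Rectangular body: 3.4 × 6, A = 20.4 in², y = 3 in, Ī = 61.2 in⁴.
Semicircular cap: semicircle r = 1.7, A = 4.5396 in², y = 6.7215 in, Ī = 0.916701 in⁴.
Centroid: ȳ = ΣA·y / ΣA = 3.6774 in.
Transfer each piece to the horizontal centroidal axis using Ī + A·d² with d = y − 3.6774:
  rectangular body: d = -0.677402 in → contributes +70.561 in⁴
  semicircular cap: d = 3.0441 in → contributes +42.9831 in⁴
Total I = 113.544 in⁴.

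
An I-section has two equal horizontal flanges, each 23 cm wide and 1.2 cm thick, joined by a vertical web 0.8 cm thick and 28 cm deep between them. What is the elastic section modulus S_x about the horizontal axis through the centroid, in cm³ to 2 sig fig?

Treat the section as a set of non-overlapping primitives; coordinates are from the bounding-box lower-left.
Bottom flange: 23 × 1.2, A = 27.6 cm², y = 0.6 cm, Ī = 3.312 cm⁴.
Web: 0.8 × 28, A = 22.4 cm², y = 15.2 cm, Ī = 1 463 cm⁴.
Top flange: 23 × 1.2, A = 27.6 cm², y = 29.8 cm, Ī = 3.312 cm⁴.
By symmetry the centroid is at mid-height, ȳ = 15.2 cm.
Transfer each piece to the horizontal axis through the centroid using Ī + A·d² with d = y − 15.2:
  bottom flange: d = -14.6 cm → contributes +5 887 cm⁴
  web: d = 0 cm → contributes +1 463 cm⁴
  top flange: d = 14.6 cm → contributes +5 887 cm⁴
Total I = 13 237 cm⁴.
Extreme fibre distance c = 15.2 cm; S = I/c = 870.8 cm³.

S_x ≈ 870 cm³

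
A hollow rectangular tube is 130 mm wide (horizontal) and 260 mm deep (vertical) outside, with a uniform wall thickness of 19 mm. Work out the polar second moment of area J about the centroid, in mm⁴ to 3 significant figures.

Split into non-overlapping primitives; take the origin at the lower-left of the bounding box.
Outer rectangle: 130 × 260, A = 33 800 mm², y = 130 mm, Ī = 190 406 667 mm⁴.
Inner void (subtracted): 92 × 222, A = 20 424 mm², y = 130 mm, Ī = 83 881 368 mm⁴.
By symmetry the centroid is at mid-height, ȳ = 130 mm.
All pieces are centred on the centroidal x-axis, so I = ΣĪ (holes subtracted) = 106 525 299 mm⁴.
Repeating about the centroidal y-axis gives I_y = 33 195 939 mm⁴.
Polar second moment: J = I_x + I_y = 139 721 237 mm⁴.

J ≈ 1.40 × 10⁸ mm⁴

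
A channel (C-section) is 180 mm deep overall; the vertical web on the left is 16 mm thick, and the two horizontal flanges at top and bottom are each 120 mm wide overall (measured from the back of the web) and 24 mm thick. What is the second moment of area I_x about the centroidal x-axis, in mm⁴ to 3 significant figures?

Decompose the section into non-overlapping parts with the origin at the bottom-left of its bounding rectangle.
Web: 16 × 180, A = 2 880 mm², y = 90 mm, Ī = 7 776 000 mm⁴.
Top flange (beyond web): 104 × 24, A = 2 496 mm², y = 168 mm, Ī = 119 808 mm⁴.
Bottom flange (beyond web): 104 × 24, A = 2 496 mm², y = 12 mm, Ī = 119 808 mm⁴.
By symmetry the centroid is at mid-height, ȳ = 90 mm.
Transfer each piece to the centroidal x-axis using Ī + A·d² with d = y − 90:
  web: d = 0 mm → contributes +7 776 000 mm⁴
  top flange (beyond web): d = 78 mm → contributes +15 305 472 mm⁴
  bottom flange (beyond web): d = -78 mm → contributes +15 305 472 mm⁴
Total I = 38 386 944 mm⁴.

I_x ≈ 3.84 × 10⁷ mm⁴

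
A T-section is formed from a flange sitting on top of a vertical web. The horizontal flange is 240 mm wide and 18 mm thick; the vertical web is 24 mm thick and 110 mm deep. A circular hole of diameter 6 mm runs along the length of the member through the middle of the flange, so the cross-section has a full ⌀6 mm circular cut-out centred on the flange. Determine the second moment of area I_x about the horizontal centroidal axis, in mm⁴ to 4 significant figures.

Decompose the section into non-overlapping parts with the origin at the bottom-left of its bounding rectangle.
Flange: 240 × 18, A = 4 320 mm², y = 119 mm, Ī = 116 640 mm⁴.
Web: 24 × 110, A = 2 640 mm², y = 55 mm, Ī = 2 662 000 mm⁴.
Hole (subtracted): ⌀6, A = 28.2743 mm², y = 119 mm, Ī = 63.6173 mm⁴.
Centroid: ȳ = ΣA·y / ΣA = 94.6251 mm.
Transfer each piece to the horizontal centroidal axis using Ī + A·d² with d = y − 94.6251:
  flange: d = 24.3749 mm → contributes +2 683 303 mm⁴
  web: d = -39.6251 mm → contributes +6 807 196 mm⁴
  hole: d = 24.3749 mm → contributes −16862.4 mm⁴
Total I = 9 473 636 mm⁴.

I_x ≈ 9.474 × 10⁶ mm⁴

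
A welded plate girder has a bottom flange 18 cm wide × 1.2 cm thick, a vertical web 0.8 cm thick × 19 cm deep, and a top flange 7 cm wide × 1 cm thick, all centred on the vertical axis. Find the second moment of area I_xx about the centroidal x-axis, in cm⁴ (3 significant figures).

Treat the section as a set of non-overlapping primitives; coordinates are from the bounding-box lower-left.
Bottom plate: 18 × 1.2, A = 21.6 cm², y = 0.6 cm, Ī = 2.592 cm⁴.
Web plate: 0.8 × 19, A = 15.2 cm², y = 10.7 cm, Ī = 457.27 cm⁴.
Top plate: 7 × 1, A = 7 cm², y = 20.7 cm, Ī = 0.58333 cm⁴.
Centroid: ȳ = ΣA·y / ΣA = 7.3174 cm.
Transfer each piece to the centroidal x-axis using Ī + A·d² with d = y − 7.3174:
  bottom plate: d = -6.7174 cm → contributes +977.24 cm⁴
  web plate: d = 3.3826 cm → contributes +631.19 cm⁴
  top plate: d = 13.383 cm → contributes +1254.3 cm⁴
Total I = 2862.7 cm⁴.

I_xx ≈ 2860 cm⁴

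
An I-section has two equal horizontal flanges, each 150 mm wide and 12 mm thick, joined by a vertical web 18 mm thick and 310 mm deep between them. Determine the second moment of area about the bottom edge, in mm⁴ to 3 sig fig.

Treat the section as a set of non-overlapping primitives; coordinates are from the bounding-box lower-left.
Bottom flange: 150 × 12, A = 1 800 mm², y = 6 mm, Ī = 21 600 mm⁴.
Web: 18 × 310, A = 5 580 mm², y = 167 mm, Ī = 44 686 500 mm⁴.
Top flange: 150 × 12, A = 1 800 mm², y = 328 mm, Ī = 21 600 mm⁴.
Transfer each piece to the base of the section using Ī + A·d² with d = y − 0:
  bottom flange: d = 6 mm → contributes +86 400 mm⁴
  web: d = 167 mm → contributes +200 307 120 mm⁴
  top flange: d = 328 mm → contributes +193 672 800 mm⁴
Total I = 394 066 320 mm⁴.

I_base ≈ 3.94 × 10⁸ mm⁴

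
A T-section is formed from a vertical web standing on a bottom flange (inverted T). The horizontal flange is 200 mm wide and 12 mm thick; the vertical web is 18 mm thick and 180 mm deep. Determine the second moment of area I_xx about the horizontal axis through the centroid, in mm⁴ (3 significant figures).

Break the section into simple shapes (no overlaps), measuring from the bottom-left corner of the bounding box.
Flange: 200 × 12, A = 2 400 mm², y = 6 mm, Ī = 28 800 mm⁴.
Web: 18 × 180, A = 3 240 mm², y = 102 mm, Ī = 8 748 000 mm⁴.
Centroid: ȳ = ΣA·y / ΣA = 61.149 mm.
Transfer each piece to the horizontal axis through the centroid using Ī + A·d² with d = y − 61.149:
  flange: d = -55.149 mm → contributes +7 328 172 mm⁴
  web: d = 40.851 mm → contributes +14 154 943 mm⁴
Total I = 21 483 115 mm⁴.

I_xx ≈ 2.15 × 10⁷ mm⁴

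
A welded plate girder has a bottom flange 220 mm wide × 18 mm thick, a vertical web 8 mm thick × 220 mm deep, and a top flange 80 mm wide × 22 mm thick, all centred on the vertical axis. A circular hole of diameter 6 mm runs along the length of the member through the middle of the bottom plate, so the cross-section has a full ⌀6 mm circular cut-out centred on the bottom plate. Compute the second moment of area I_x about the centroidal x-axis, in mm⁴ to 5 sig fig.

I_x ≈ 8.0001 × 10⁷ mm⁴

Treat the section as a set of non-overlapping primitives; coordinates are from the bounding-box lower-left.
Bottom plate: 220 × 18, A = 3 960 mm², y = 9 mm, Ī = 106 920 mm⁴.
Web plate: 8 × 220, A = 1 760 mm², y = 128 mm, Ī = 7 098 667 mm⁴.
Top plate: 80 × 22, A = 1 760 mm², y = 249 mm, Ī = 70986.67 mm⁴.
Hole (subtracted): ⌀6, A = 28.27433 mm², y = 9 mm, Ī = 63.61725 mm⁴.
Centroid: ȳ = ΣA·y / ΣA = 93.7911 mm.
Transfer each piece to the centroidal x-axis using Ī + A·d² with d = y − 93.7911:
  bottom plate: d = -84.7911 mm → contributes +28 577 460 mm⁴
  web plate: d = 34.2089 mm → contributes +9 158 305 mm⁴
  top plate: d = 155.2089 mm → contributes +42 469 040 mm⁴
  hole: d = -84.7911 mm → contributes −203342.8 mm⁴
Total I = 80 001 462 mm⁴.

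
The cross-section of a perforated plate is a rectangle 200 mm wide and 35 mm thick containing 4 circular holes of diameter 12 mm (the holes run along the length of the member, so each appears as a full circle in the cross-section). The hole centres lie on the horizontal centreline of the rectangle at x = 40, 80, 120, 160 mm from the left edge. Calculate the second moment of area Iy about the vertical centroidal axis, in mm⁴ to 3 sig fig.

Treat the section as a set of non-overlapping primitives; coordinates are from the bounding-box lower-left.
Plate: 200 × 35, A = 7 000 mm², x = 100 mm, Ī = 23 333 333 mm⁴.
Hole 1 (subtracted): ⌀12, A = 113.1 mm², x = 40 mm, Ī = 1017.9 mm⁴.
Hole 2 (subtracted): ⌀12, A = 113.1 mm², x = 80 mm, Ī = 1017.9 mm⁴.
Hole 3 (subtracted): ⌀12, A = 113.1 mm², x = 120 mm, Ī = 1017.9 mm⁴.
Hole 4 (subtracted): ⌀12, A = 113.1 mm², x = 160 mm, Ī = 1017.9 mm⁴.
By symmetry the centroid is at mid-width, x̄ = 100 mm.
Transfer each piece to the vertical centroidal axis using Ī + A·d² with d = x − 100:
  plate: d = 0 mm → contributes +23 333 333 mm⁴
  hole 1: d = -60 mm → contributes −408 168 mm⁴
  hole 2: d = -20 mm → contributes −46 257 mm⁴
  hole 3: d = 20 mm → contributes −46 257 mm⁴
  hole 4: d = 60 mm → contributes −408 168 mm⁴
Total I = 22 424 483 mm⁴.

Iy ≈ 2.24 × 10⁷ mm⁴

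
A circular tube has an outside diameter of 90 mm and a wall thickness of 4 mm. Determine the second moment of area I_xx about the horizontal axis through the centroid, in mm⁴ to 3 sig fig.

I_xx ≈ 1.00 × 10⁶ mm⁴

Break the section into simple shapes (no overlaps), measuring from the bottom-left corner of the bounding box.
Outer circle: ⌀90, A = 6361.7 mm², y = 45 mm, Ī = 3 220 623 mm⁴.
Bore (subtracted): ⌀82, A = 5 281 mm², y = 45 mm, Ī = 2 219 347 mm⁴.
By symmetry the centroid is at mid-height, ȳ = 45 mm.
All pieces are centred on the horizontal axis through the centroid, so I = ΣĪ (holes subtracted) = 1 001 276 mm⁴.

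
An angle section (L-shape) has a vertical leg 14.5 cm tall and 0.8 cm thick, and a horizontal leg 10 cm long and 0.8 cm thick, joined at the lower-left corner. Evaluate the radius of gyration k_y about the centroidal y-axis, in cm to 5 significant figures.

Break the section into simple shapes (no overlaps), measuring from the bottom-left corner of the bounding box.
Vertical leg: 0.8 × 14.5, A = 11.6 cm², x = 0.4 cm, Ī = 0.6186667 cm⁴.
Horizontal leg (remainder): 9.2 × 0.8, A = 7.36 cm², x = 5.4 cm, Ī = 51.91253 cm⁴.
Centroid: x̄ = ΣA·x / ΣA = 2.340928 cm.
Transfer each piece to the centroidal y-axis using Ī + A·d² with d = x − 2.340928:
  vertical leg: d = -1.940928 cm → contributes +44.31822 cm⁴
  horizontal leg (remainder): d = 3.059072 cm → contributes +120.7868 cm⁴
Total I = 165.105 cm⁴.
Radius of gyration: k = √(I/A) = √(165.105 / 18.96) = 2.950944 cm.

k_y ≈ 2.9509 cm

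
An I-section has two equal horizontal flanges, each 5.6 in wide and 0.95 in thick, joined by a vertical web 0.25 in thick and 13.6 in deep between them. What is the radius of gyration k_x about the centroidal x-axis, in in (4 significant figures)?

Split into non-overlapping primitives; take the origin at the lower-left of the bounding box.
Bottom flange: 5.6 × 0.95, A = 5.32 in², y = 0.475 in, Ī = 0.400108 in⁴.
Web: 0.25 × 13.6, A = 3.4 in², y = 7.75 in, Ī = 52.4053 in⁴.
Top flange: 5.6 × 0.95, A = 5.32 in², y = 15.025 in, Ī = 0.400108 in⁴.
By symmetry the centroid is at mid-height, ȳ = 7.75 in.
Transfer each piece to the centroidal x-axis using Ī + A·d² with d = y − 7.75:
  bottom flange: d = -7.275 in → contributes +281.964 in⁴
  web: d = 0 in → contributes +52.4053 in⁴
  top flange: d = 7.275 in → contributes +281.964 in⁴
Total I = 616.334 in⁴.
Radius of gyration: k = √(I/A) = √(616.334 / 14.04) = 6.62559 in.

k_x ≈ 6.626 in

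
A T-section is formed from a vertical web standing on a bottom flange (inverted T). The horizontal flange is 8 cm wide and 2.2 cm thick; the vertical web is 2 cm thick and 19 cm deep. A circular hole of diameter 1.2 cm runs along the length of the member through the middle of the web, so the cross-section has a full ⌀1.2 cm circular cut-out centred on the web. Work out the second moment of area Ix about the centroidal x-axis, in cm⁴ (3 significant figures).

Ix ≈ 2490 cm⁴

Break the section into simple shapes (no overlaps), measuring from the bottom-left corner of the bounding box.
Flange: 8 × 2.2, A = 17.6 cm², y = 1.1 cm, Ī = 7.0987 cm⁴.
Web: 2 × 19, A = 38 cm², y = 11.7 cm, Ī = 1143.2 cm⁴.
Hole (subtracted): ⌀1.2, A = 1.131 cm², y = 11.7 cm, Ī = 0.10179 cm⁴.
Centroid: ȳ = ΣA·y / ΣA = 8.2749 cm.
Transfer each piece to the centroidal x-axis using Ī + A·d² with d = y − 8.2749:
  flange: d = -7.1749 cm → contributes +913.14 cm⁴
  web: d = 3.4251 cm → contributes +1588.9 cm⁴
  hole: d = 3.4251 cm → contributes −13.369 cm⁴
Total I = 2488.7 cm⁴.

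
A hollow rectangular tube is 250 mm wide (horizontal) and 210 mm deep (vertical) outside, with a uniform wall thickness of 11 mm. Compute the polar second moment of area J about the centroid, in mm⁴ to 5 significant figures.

Decompose the section into non-overlapping parts with the origin at the bottom-left of its bounding rectangle.
Outer rectangle: 250 × 210, A = 52 500 mm², y = 105 mm, Ī = 192 937 500 mm⁴.
Inner void (subtracted): 228 × 188, A = 42 864 mm², y = 105 mm, Ī = 126 248 768 mm⁴.
By symmetry the centroid is at mid-height, ȳ = 105 mm.
All pieces are centred on the centroidal x-axis, so I = ΣĪ (holes subtracted) = 66 688 732 mm⁴.
Repeating about the centroidal y-axis gives I_y = 87 750 652 mm⁴.
Polar second moment: J = I_x + I_y = 154 439 384 mm⁴.

J ≈ 1.5444 × 10⁸ mm⁴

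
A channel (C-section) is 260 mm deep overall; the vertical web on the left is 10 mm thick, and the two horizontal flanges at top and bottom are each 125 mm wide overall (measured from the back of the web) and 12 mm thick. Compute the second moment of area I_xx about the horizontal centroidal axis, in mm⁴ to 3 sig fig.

I_xx ≈ 5.71 × 10⁷ mm⁴

Split into non-overlapping primitives; take the origin at the lower-left of the bounding box.
Web: 10 × 260, A = 2 600 mm², y = 130 mm, Ī = 14 646 667 mm⁴.
Top flange (beyond web): 115 × 12, A = 1 380 mm², y = 254 mm, Ī = 16 560 mm⁴.
Bottom flange (beyond web): 115 × 12, A = 1 380 mm², y = 6 mm, Ī = 16 560 mm⁴.
By symmetry the centroid is at mid-height, ȳ = 130 mm.
Transfer each piece to the horizontal centroidal axis using Ī + A·d² with d = y − 130:
  web: d = 0 mm → contributes +14 646 667 mm⁴
  top flange (beyond web): d = 124 mm → contributes +21 235 440 mm⁴
  bottom flange (beyond web): d = -124 mm → contributes +21 235 440 mm⁴
Total I = 57 117 547 mm⁴.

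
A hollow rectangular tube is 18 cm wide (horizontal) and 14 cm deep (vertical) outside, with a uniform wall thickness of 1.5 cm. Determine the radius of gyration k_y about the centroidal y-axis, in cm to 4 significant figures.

Split into non-overlapping primitives; take the origin at the lower-left of the bounding box.
Outer rectangle: 18 × 14, A = 252 cm², x = 9 cm, Ī = 6 804 cm⁴.
Inner void (subtracted): 15 × 11, A = 165 cm², x = 9 cm, Ī = 3093.75 cm⁴.
By symmetry the centroid is at mid-width, x̄ = 9 cm.
All pieces are centred on the centroidal y-axis, so I = ΣĪ (holes subtracted) = 3710.25 cm⁴.
Radius of gyration: k = √(I/A) = √(3710.25 / 87) = 6.53043 cm.

k_y ≈ 6.530 cm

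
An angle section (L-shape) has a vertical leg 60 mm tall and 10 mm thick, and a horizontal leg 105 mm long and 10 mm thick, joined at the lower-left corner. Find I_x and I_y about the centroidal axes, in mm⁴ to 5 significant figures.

I_x ≈ 4.1776 × 10⁵ mm⁴, I_y ≈ 1.7331 × 10⁶ mm⁴

Treat the section as a set of non-overlapping primitives; coordinates are from the bounding-box lower-left.
Vertical leg: 10 × 60, A = 600 mm², y = 30 mm, Ī = 180 000 mm⁴.
Horizontal leg (remainder): 95 × 10, A = 950 mm², y = 5 mm, Ī = 7916.667 mm⁴.
Centroid: ȳ = ΣA·y / ΣA = 14.67742 mm.
Transfer each piece to the centroidal x-axis using Ī + A·d² with d = y − 14.67742:
  vertical leg: d = 15.32258 mm → contributes +320868.9 mm⁴
  horizontal leg (remainder): d = -9.677419 mm → contributes +96886.49 mm⁴
Total I = 417755.4 mm⁴.
For the y-axis: x̄ = 37.17742 mm.
Repeating about the centroidal y-axis gives I_y = 1 733 068 mm⁴.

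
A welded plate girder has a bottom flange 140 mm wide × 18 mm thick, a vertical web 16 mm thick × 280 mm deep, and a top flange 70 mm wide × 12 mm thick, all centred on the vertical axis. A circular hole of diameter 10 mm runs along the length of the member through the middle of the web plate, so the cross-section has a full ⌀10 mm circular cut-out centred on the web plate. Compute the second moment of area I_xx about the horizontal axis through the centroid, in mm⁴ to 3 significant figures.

Decompose the section into non-overlapping parts with the origin at the bottom-left of its bounding rectangle.
Bottom plate: 140 × 18, A = 2 520 mm², y = 9 mm, Ī = 68 040 mm⁴.
Web plate: 16 × 280, A = 4 480 mm², y = 158 mm, Ī = 29 269 333 mm⁴.
Top plate: 70 × 12, A = 840 mm², y = 304 mm, Ī = 10 080 mm⁴.
Hole (subtracted): ⌀10, A = 78.54 mm², y = 158 mm, Ī = 490.87 mm⁴.
Centroid: ȳ = ΣA·y / ΣA = 125.42 mm.
Transfer each piece to the horizontal axis through the centroid using Ī + A·d² with d = y − 125.42:
  bottom plate: d = -116.42 mm → contributes +34 225 298 mm⁴
  web plate: d = 32.576 mm → contributes +34 023 591 mm⁴
  top plate: d = 178.58 mm → contributes +26 797 269 mm⁴
  hole: d = 32.576 mm → contributes −83 839 mm⁴
Total I = 94 962 320 mm⁴.

I_xx ≈ 9.50 × 10⁷ mm⁴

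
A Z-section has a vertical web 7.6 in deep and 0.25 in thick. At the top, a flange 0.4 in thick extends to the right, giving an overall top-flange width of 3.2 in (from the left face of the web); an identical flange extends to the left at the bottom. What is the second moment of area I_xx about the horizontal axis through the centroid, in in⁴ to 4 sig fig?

Treat the section as a set of non-overlapping primitives; coordinates are from the bounding-box lower-left.
Web: 0.25 × 7.6, A = 1.9 in², y = 3.8 in, Ī = 9.14533 in⁴.
Top flange (beyond web): 2.95 × 0.4, A = 1.18 in², y = 7.4 in, Ī = 0.0157333 in⁴.
Bottom flange (beyond web): 2.95 × 0.4, A = 1.18 in², y = 0.2 in, Ī = 0.0157333 in⁴.
Centroid: ȳ = ΣA·y / ΣA = 3.8 in.
Transfer each piece to the horizontal axis through the centroid using Ī + A·d² with d = y − 3.8:
  web: d = 0 in → contributes +9.14533 in⁴
  top flange (beyond web): d = 3.6 in → contributes +15.3085 in⁴
  bottom flange (beyond web): d = -3.6 in → contributes +15.3085 in⁴
Total I = 39.7624 in⁴.

I_xx ≈ 39.76 in⁴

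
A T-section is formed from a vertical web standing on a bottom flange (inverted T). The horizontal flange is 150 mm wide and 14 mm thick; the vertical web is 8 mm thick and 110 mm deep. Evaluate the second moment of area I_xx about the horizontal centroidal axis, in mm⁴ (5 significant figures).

I_xx ≈ 3.3054 × 10⁶ mm⁴

Break the section into simple shapes (no overlaps), measuring from the bottom-left corner of the bounding box.
Flange: 150 × 14, A = 2 100 mm², y = 7 mm, Ī = 34 300 mm⁴.
Web: 8 × 110, A = 880 mm², y = 69 mm, Ī = 887333.3 mm⁴.
Centroid: ȳ = ΣA·y / ΣA = 25.30872 mm.
Transfer each piece to the horizontal centroidal axis using Ī + A·d² with d = y − 25.30872:
  flange: d = -18.30872 mm → contributes +738239.8 mm⁴
  web: d = 43.69128 mm → contributes +2 567 190 mm⁴
Total I = 3 305 429 mm⁴.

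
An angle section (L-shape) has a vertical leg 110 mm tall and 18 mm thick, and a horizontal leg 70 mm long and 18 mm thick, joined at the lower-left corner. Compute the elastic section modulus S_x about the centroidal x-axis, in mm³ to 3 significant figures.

Treat the section as a set of non-overlapping primitives; coordinates are from the bounding-box lower-left.
Vertical leg: 18 × 110, A = 1 980 mm², y = 55 mm, Ī = 1 996 500 mm⁴.
Horizontal leg (remainder): 52 × 18, A = 936 mm², y = 9 mm, Ī = 25 272 mm⁴.
Centroid: ȳ = ΣA·y / ΣA = 40.235 mm.
Transfer each piece to the centroidal x-axis using Ī + A·d² with d = y − 40.235:
  vertical leg: d = 14.765 mm → contributes +2 428 176 mm⁴
  horizontal leg (remainder): d = -31.235 mm → contributes +938 432 mm⁴
Total I = 3 366 608 mm⁴.
Extreme fibre distance c = 69.765 mm; S = I/c = 48 256 mm³.

S_x ≈ 4.83 × 10⁴ mm³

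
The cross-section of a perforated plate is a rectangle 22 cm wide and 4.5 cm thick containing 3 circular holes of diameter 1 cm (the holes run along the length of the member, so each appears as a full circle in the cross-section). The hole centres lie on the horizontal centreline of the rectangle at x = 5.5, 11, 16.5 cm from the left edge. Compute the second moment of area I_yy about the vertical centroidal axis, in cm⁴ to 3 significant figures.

Split into non-overlapping primitives; take the origin at the lower-left of the bounding box.
Plate: 22 × 4.5, A = 99 cm², x = 11 cm, Ī = 3 993 cm⁴.
Hole 1 (subtracted): ⌀1, A = 0.7854 cm², x = 5.5 cm, Ī = 0.049087 cm⁴.
Hole 2 (subtracted): ⌀1, A = 0.7854 cm², x = 11 cm, Ī = 0.049087 cm⁴.
Hole 3 (subtracted): ⌀1, A = 0.7854 cm², x = 16.5 cm, Ī = 0.049087 cm⁴.
By symmetry the centroid is at mid-width, x̄ = 11 cm.
Transfer each piece to the vertical centroidal axis using Ī + A·d² with d = x − 11:
  plate: d = 0 cm → contributes +3 993 cm⁴
  hole 1: d = -5.5 cm → contributes −23.807 cm⁴
  hole 2: d = 0 cm → contributes −0.049087 cm⁴
  hole 3: d = 5.5 cm → contributes −23.807 cm⁴
Total I = 3945.3 cm⁴.

I_yy ≈ 3950 cm⁴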